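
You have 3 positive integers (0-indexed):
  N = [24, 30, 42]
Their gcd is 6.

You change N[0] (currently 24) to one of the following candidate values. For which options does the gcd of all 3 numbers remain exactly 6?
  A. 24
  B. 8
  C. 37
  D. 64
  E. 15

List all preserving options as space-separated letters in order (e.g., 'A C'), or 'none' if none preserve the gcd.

Answer: A

Derivation:
Old gcd = 6; gcd of others (without N[0]) = 6
New gcd for candidate v: gcd(6, v). Preserves old gcd iff gcd(6, v) = 6.
  Option A: v=24, gcd(6,24)=6 -> preserves
  Option B: v=8, gcd(6,8)=2 -> changes
  Option C: v=37, gcd(6,37)=1 -> changes
  Option D: v=64, gcd(6,64)=2 -> changes
  Option E: v=15, gcd(6,15)=3 -> changes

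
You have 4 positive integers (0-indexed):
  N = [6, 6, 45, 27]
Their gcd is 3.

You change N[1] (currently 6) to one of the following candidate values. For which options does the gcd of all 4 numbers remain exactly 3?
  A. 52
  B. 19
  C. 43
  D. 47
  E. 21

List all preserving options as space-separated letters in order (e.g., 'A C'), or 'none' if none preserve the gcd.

Answer: E

Derivation:
Old gcd = 3; gcd of others (without N[1]) = 3
New gcd for candidate v: gcd(3, v). Preserves old gcd iff gcd(3, v) = 3.
  Option A: v=52, gcd(3,52)=1 -> changes
  Option B: v=19, gcd(3,19)=1 -> changes
  Option C: v=43, gcd(3,43)=1 -> changes
  Option D: v=47, gcd(3,47)=1 -> changes
  Option E: v=21, gcd(3,21)=3 -> preserves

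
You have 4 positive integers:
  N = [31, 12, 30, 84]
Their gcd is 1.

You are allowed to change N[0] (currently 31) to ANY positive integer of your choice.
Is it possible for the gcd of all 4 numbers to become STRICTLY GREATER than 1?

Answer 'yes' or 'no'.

Answer: yes

Derivation:
Current gcd = 1
gcd of all OTHER numbers (without N[0]=31): gcd([12, 30, 84]) = 6
The new gcd after any change is gcd(6, new_value).
This can be at most 6.
Since 6 > old gcd 1, the gcd CAN increase (e.g., set N[0] = 6).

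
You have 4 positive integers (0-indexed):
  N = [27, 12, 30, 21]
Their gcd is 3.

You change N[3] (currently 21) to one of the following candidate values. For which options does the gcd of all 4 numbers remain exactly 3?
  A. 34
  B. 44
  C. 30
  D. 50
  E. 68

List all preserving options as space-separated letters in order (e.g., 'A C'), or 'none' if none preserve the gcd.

Answer: C

Derivation:
Old gcd = 3; gcd of others (without N[3]) = 3
New gcd for candidate v: gcd(3, v). Preserves old gcd iff gcd(3, v) = 3.
  Option A: v=34, gcd(3,34)=1 -> changes
  Option B: v=44, gcd(3,44)=1 -> changes
  Option C: v=30, gcd(3,30)=3 -> preserves
  Option D: v=50, gcd(3,50)=1 -> changes
  Option E: v=68, gcd(3,68)=1 -> changes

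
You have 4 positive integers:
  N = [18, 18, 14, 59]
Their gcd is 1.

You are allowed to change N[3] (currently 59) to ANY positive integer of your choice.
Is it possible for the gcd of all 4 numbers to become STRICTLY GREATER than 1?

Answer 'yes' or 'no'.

Current gcd = 1
gcd of all OTHER numbers (without N[3]=59): gcd([18, 18, 14]) = 2
The new gcd after any change is gcd(2, new_value).
This can be at most 2.
Since 2 > old gcd 1, the gcd CAN increase (e.g., set N[3] = 2).

Answer: yes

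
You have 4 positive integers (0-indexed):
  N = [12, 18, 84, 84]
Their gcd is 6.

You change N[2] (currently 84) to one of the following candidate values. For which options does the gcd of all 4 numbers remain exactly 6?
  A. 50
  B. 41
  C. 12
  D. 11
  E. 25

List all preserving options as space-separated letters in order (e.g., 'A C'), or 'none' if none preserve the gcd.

Old gcd = 6; gcd of others (without N[2]) = 6
New gcd for candidate v: gcd(6, v). Preserves old gcd iff gcd(6, v) = 6.
  Option A: v=50, gcd(6,50)=2 -> changes
  Option B: v=41, gcd(6,41)=1 -> changes
  Option C: v=12, gcd(6,12)=6 -> preserves
  Option D: v=11, gcd(6,11)=1 -> changes
  Option E: v=25, gcd(6,25)=1 -> changes

Answer: C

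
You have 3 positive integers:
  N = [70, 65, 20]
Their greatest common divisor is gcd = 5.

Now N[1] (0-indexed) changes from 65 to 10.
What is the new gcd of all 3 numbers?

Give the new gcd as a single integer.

Numbers: [70, 65, 20], gcd = 5
Change: index 1, 65 -> 10
gcd of the OTHER numbers (without index 1): gcd([70, 20]) = 10
New gcd = gcd(g_others, new_val) = gcd(10, 10) = 10

Answer: 10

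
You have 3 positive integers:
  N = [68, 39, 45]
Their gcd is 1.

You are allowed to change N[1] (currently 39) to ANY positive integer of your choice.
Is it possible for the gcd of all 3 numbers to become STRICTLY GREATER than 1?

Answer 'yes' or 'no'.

Current gcd = 1
gcd of all OTHER numbers (without N[1]=39): gcd([68, 45]) = 1
The new gcd after any change is gcd(1, new_value).
This can be at most 1.
Since 1 = old gcd 1, the gcd can only stay the same or decrease.

Answer: no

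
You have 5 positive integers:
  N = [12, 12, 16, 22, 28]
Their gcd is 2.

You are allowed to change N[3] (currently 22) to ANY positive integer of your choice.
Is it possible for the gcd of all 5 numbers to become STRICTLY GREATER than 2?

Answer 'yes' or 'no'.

Current gcd = 2
gcd of all OTHER numbers (without N[3]=22): gcd([12, 12, 16, 28]) = 4
The new gcd after any change is gcd(4, new_value).
This can be at most 4.
Since 4 > old gcd 2, the gcd CAN increase (e.g., set N[3] = 4).

Answer: yes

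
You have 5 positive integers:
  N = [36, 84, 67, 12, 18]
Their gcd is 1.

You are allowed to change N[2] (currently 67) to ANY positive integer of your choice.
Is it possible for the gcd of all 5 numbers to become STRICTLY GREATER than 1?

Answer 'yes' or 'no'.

Current gcd = 1
gcd of all OTHER numbers (without N[2]=67): gcd([36, 84, 12, 18]) = 6
The new gcd after any change is gcd(6, new_value).
This can be at most 6.
Since 6 > old gcd 1, the gcd CAN increase (e.g., set N[2] = 6).

Answer: yes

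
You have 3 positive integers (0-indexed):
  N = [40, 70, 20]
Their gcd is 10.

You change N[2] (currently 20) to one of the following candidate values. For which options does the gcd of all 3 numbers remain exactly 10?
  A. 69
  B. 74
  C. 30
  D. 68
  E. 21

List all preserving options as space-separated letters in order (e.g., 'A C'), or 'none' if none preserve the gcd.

Answer: C

Derivation:
Old gcd = 10; gcd of others (without N[2]) = 10
New gcd for candidate v: gcd(10, v). Preserves old gcd iff gcd(10, v) = 10.
  Option A: v=69, gcd(10,69)=1 -> changes
  Option B: v=74, gcd(10,74)=2 -> changes
  Option C: v=30, gcd(10,30)=10 -> preserves
  Option D: v=68, gcd(10,68)=2 -> changes
  Option E: v=21, gcd(10,21)=1 -> changes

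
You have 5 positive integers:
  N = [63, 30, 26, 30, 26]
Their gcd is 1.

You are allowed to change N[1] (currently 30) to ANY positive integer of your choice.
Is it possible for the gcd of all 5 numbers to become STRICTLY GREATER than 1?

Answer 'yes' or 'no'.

Answer: no

Derivation:
Current gcd = 1
gcd of all OTHER numbers (without N[1]=30): gcd([63, 26, 30, 26]) = 1
The new gcd after any change is gcd(1, new_value).
This can be at most 1.
Since 1 = old gcd 1, the gcd can only stay the same or decrease.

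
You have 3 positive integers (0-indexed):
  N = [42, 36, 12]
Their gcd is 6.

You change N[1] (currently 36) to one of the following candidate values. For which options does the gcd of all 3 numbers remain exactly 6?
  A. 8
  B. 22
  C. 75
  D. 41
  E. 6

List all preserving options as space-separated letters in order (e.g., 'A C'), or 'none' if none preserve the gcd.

Answer: E

Derivation:
Old gcd = 6; gcd of others (without N[1]) = 6
New gcd for candidate v: gcd(6, v). Preserves old gcd iff gcd(6, v) = 6.
  Option A: v=8, gcd(6,8)=2 -> changes
  Option B: v=22, gcd(6,22)=2 -> changes
  Option C: v=75, gcd(6,75)=3 -> changes
  Option D: v=41, gcd(6,41)=1 -> changes
  Option E: v=6, gcd(6,6)=6 -> preserves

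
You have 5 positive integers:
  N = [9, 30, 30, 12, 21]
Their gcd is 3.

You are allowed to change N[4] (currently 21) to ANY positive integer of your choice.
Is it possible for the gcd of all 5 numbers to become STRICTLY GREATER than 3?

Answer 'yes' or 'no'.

Answer: no

Derivation:
Current gcd = 3
gcd of all OTHER numbers (without N[4]=21): gcd([9, 30, 30, 12]) = 3
The new gcd after any change is gcd(3, new_value).
This can be at most 3.
Since 3 = old gcd 3, the gcd can only stay the same or decrease.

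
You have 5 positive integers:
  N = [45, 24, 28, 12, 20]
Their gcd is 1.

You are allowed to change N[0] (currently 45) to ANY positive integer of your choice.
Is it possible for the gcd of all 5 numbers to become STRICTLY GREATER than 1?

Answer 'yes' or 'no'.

Answer: yes

Derivation:
Current gcd = 1
gcd of all OTHER numbers (without N[0]=45): gcd([24, 28, 12, 20]) = 4
The new gcd after any change is gcd(4, new_value).
This can be at most 4.
Since 4 > old gcd 1, the gcd CAN increase (e.g., set N[0] = 4).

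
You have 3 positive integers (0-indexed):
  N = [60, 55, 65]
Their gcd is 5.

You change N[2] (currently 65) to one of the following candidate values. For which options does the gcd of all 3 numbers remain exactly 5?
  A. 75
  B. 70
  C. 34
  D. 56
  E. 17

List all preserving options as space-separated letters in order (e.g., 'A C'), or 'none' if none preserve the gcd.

Old gcd = 5; gcd of others (without N[2]) = 5
New gcd for candidate v: gcd(5, v). Preserves old gcd iff gcd(5, v) = 5.
  Option A: v=75, gcd(5,75)=5 -> preserves
  Option B: v=70, gcd(5,70)=5 -> preserves
  Option C: v=34, gcd(5,34)=1 -> changes
  Option D: v=56, gcd(5,56)=1 -> changes
  Option E: v=17, gcd(5,17)=1 -> changes

Answer: A B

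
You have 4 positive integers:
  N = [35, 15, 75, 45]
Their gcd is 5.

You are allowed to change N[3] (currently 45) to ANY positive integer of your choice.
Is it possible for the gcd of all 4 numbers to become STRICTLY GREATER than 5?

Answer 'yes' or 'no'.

Answer: no

Derivation:
Current gcd = 5
gcd of all OTHER numbers (without N[3]=45): gcd([35, 15, 75]) = 5
The new gcd after any change is gcd(5, new_value).
This can be at most 5.
Since 5 = old gcd 5, the gcd can only stay the same or decrease.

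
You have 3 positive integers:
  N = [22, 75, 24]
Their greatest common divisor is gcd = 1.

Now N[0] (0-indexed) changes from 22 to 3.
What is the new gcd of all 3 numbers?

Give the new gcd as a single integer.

Answer: 3

Derivation:
Numbers: [22, 75, 24], gcd = 1
Change: index 0, 22 -> 3
gcd of the OTHER numbers (without index 0): gcd([75, 24]) = 3
New gcd = gcd(g_others, new_val) = gcd(3, 3) = 3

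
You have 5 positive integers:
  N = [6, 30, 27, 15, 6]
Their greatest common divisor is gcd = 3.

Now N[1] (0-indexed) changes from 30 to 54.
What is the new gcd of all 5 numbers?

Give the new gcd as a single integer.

Numbers: [6, 30, 27, 15, 6], gcd = 3
Change: index 1, 30 -> 54
gcd of the OTHER numbers (without index 1): gcd([6, 27, 15, 6]) = 3
New gcd = gcd(g_others, new_val) = gcd(3, 54) = 3

Answer: 3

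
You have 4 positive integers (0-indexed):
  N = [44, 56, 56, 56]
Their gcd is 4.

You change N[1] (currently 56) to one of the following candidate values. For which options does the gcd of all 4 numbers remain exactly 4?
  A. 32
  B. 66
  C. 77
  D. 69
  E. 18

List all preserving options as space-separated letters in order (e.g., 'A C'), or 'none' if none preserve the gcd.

Old gcd = 4; gcd of others (without N[1]) = 4
New gcd for candidate v: gcd(4, v). Preserves old gcd iff gcd(4, v) = 4.
  Option A: v=32, gcd(4,32)=4 -> preserves
  Option B: v=66, gcd(4,66)=2 -> changes
  Option C: v=77, gcd(4,77)=1 -> changes
  Option D: v=69, gcd(4,69)=1 -> changes
  Option E: v=18, gcd(4,18)=2 -> changes

Answer: A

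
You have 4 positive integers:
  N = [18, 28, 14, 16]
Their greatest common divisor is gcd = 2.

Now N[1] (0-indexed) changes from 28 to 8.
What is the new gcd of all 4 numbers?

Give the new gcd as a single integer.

Numbers: [18, 28, 14, 16], gcd = 2
Change: index 1, 28 -> 8
gcd of the OTHER numbers (without index 1): gcd([18, 14, 16]) = 2
New gcd = gcd(g_others, new_val) = gcd(2, 8) = 2

Answer: 2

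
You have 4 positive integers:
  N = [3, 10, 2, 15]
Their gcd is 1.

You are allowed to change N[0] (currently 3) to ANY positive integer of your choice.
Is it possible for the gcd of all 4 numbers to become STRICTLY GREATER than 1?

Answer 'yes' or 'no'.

Answer: no

Derivation:
Current gcd = 1
gcd of all OTHER numbers (without N[0]=3): gcd([10, 2, 15]) = 1
The new gcd after any change is gcd(1, new_value).
This can be at most 1.
Since 1 = old gcd 1, the gcd can only stay the same or decrease.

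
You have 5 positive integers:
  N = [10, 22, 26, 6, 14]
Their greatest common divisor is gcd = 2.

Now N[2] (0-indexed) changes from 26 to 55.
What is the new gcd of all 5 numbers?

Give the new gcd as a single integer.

Numbers: [10, 22, 26, 6, 14], gcd = 2
Change: index 2, 26 -> 55
gcd of the OTHER numbers (without index 2): gcd([10, 22, 6, 14]) = 2
New gcd = gcd(g_others, new_val) = gcd(2, 55) = 1

Answer: 1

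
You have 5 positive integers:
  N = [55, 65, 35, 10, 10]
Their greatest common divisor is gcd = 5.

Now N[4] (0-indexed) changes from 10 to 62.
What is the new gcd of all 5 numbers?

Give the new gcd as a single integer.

Numbers: [55, 65, 35, 10, 10], gcd = 5
Change: index 4, 10 -> 62
gcd of the OTHER numbers (without index 4): gcd([55, 65, 35, 10]) = 5
New gcd = gcd(g_others, new_val) = gcd(5, 62) = 1

Answer: 1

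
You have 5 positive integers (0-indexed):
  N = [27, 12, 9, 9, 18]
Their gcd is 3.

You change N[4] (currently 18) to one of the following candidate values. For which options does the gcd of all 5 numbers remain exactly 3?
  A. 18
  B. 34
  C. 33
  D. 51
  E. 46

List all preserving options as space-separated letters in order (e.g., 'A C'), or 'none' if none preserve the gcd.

Answer: A C D

Derivation:
Old gcd = 3; gcd of others (without N[4]) = 3
New gcd for candidate v: gcd(3, v). Preserves old gcd iff gcd(3, v) = 3.
  Option A: v=18, gcd(3,18)=3 -> preserves
  Option B: v=34, gcd(3,34)=1 -> changes
  Option C: v=33, gcd(3,33)=3 -> preserves
  Option D: v=51, gcd(3,51)=3 -> preserves
  Option E: v=46, gcd(3,46)=1 -> changes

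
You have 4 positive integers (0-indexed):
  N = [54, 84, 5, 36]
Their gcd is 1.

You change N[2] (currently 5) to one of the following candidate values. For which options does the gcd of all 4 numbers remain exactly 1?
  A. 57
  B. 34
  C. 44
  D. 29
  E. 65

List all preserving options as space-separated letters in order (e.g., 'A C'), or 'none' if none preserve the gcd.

Answer: D E

Derivation:
Old gcd = 1; gcd of others (without N[2]) = 6
New gcd for candidate v: gcd(6, v). Preserves old gcd iff gcd(6, v) = 1.
  Option A: v=57, gcd(6,57)=3 -> changes
  Option B: v=34, gcd(6,34)=2 -> changes
  Option C: v=44, gcd(6,44)=2 -> changes
  Option D: v=29, gcd(6,29)=1 -> preserves
  Option E: v=65, gcd(6,65)=1 -> preserves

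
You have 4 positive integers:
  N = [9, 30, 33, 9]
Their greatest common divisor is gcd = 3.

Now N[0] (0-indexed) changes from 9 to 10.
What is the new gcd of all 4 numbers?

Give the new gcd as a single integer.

Numbers: [9, 30, 33, 9], gcd = 3
Change: index 0, 9 -> 10
gcd of the OTHER numbers (without index 0): gcd([30, 33, 9]) = 3
New gcd = gcd(g_others, new_val) = gcd(3, 10) = 1

Answer: 1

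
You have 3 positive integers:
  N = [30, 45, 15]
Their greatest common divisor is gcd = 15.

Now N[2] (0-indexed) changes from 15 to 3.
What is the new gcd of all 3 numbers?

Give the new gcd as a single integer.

Answer: 3

Derivation:
Numbers: [30, 45, 15], gcd = 15
Change: index 2, 15 -> 3
gcd of the OTHER numbers (without index 2): gcd([30, 45]) = 15
New gcd = gcd(g_others, new_val) = gcd(15, 3) = 3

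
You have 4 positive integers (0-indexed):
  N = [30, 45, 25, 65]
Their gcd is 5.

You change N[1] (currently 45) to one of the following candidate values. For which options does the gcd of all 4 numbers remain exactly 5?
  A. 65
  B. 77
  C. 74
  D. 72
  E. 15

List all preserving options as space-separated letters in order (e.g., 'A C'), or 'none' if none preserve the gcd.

Old gcd = 5; gcd of others (without N[1]) = 5
New gcd for candidate v: gcd(5, v). Preserves old gcd iff gcd(5, v) = 5.
  Option A: v=65, gcd(5,65)=5 -> preserves
  Option B: v=77, gcd(5,77)=1 -> changes
  Option C: v=74, gcd(5,74)=1 -> changes
  Option D: v=72, gcd(5,72)=1 -> changes
  Option E: v=15, gcd(5,15)=5 -> preserves

Answer: A E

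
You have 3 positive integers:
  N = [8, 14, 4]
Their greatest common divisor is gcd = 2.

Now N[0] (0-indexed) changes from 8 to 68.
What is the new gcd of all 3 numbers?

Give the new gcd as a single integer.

Numbers: [8, 14, 4], gcd = 2
Change: index 0, 8 -> 68
gcd of the OTHER numbers (without index 0): gcd([14, 4]) = 2
New gcd = gcd(g_others, new_val) = gcd(2, 68) = 2

Answer: 2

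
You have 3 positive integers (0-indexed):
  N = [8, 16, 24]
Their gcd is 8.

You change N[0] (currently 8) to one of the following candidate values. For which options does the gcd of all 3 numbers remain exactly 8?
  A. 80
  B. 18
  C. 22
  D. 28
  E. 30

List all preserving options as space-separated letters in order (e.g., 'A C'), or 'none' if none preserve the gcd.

Old gcd = 8; gcd of others (without N[0]) = 8
New gcd for candidate v: gcd(8, v). Preserves old gcd iff gcd(8, v) = 8.
  Option A: v=80, gcd(8,80)=8 -> preserves
  Option B: v=18, gcd(8,18)=2 -> changes
  Option C: v=22, gcd(8,22)=2 -> changes
  Option D: v=28, gcd(8,28)=4 -> changes
  Option E: v=30, gcd(8,30)=2 -> changes

Answer: A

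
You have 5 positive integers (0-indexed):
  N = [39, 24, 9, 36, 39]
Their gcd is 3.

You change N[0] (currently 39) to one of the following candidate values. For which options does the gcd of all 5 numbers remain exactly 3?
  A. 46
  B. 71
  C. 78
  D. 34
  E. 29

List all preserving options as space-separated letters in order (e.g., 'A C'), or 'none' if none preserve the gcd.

Old gcd = 3; gcd of others (without N[0]) = 3
New gcd for candidate v: gcd(3, v). Preserves old gcd iff gcd(3, v) = 3.
  Option A: v=46, gcd(3,46)=1 -> changes
  Option B: v=71, gcd(3,71)=1 -> changes
  Option C: v=78, gcd(3,78)=3 -> preserves
  Option D: v=34, gcd(3,34)=1 -> changes
  Option E: v=29, gcd(3,29)=1 -> changes

Answer: C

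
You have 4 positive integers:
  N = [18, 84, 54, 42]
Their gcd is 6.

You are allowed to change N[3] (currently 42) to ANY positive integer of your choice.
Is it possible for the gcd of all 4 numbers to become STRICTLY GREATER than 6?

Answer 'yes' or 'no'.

Current gcd = 6
gcd of all OTHER numbers (without N[3]=42): gcd([18, 84, 54]) = 6
The new gcd after any change is gcd(6, new_value).
This can be at most 6.
Since 6 = old gcd 6, the gcd can only stay the same or decrease.

Answer: no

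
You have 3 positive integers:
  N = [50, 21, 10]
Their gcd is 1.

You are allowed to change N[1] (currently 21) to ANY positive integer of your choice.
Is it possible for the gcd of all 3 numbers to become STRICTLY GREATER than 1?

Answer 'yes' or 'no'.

Current gcd = 1
gcd of all OTHER numbers (without N[1]=21): gcd([50, 10]) = 10
The new gcd after any change is gcd(10, new_value).
This can be at most 10.
Since 10 > old gcd 1, the gcd CAN increase (e.g., set N[1] = 10).

Answer: yes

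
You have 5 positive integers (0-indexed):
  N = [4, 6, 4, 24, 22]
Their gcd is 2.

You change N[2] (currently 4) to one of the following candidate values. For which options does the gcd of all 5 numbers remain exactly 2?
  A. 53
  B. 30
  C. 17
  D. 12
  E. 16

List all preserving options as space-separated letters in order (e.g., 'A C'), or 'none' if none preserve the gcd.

Old gcd = 2; gcd of others (without N[2]) = 2
New gcd for candidate v: gcd(2, v). Preserves old gcd iff gcd(2, v) = 2.
  Option A: v=53, gcd(2,53)=1 -> changes
  Option B: v=30, gcd(2,30)=2 -> preserves
  Option C: v=17, gcd(2,17)=1 -> changes
  Option D: v=12, gcd(2,12)=2 -> preserves
  Option E: v=16, gcd(2,16)=2 -> preserves

Answer: B D E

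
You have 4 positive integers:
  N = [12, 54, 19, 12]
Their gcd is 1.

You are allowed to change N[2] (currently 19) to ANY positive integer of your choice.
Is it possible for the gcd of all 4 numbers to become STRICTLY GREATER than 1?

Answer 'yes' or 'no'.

Current gcd = 1
gcd of all OTHER numbers (without N[2]=19): gcd([12, 54, 12]) = 6
The new gcd after any change is gcd(6, new_value).
This can be at most 6.
Since 6 > old gcd 1, the gcd CAN increase (e.g., set N[2] = 6).

Answer: yes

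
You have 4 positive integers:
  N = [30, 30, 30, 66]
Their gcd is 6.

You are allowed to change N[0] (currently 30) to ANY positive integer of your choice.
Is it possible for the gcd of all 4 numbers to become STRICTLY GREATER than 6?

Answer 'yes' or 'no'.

Answer: no

Derivation:
Current gcd = 6
gcd of all OTHER numbers (without N[0]=30): gcd([30, 30, 66]) = 6
The new gcd after any change is gcd(6, new_value).
This can be at most 6.
Since 6 = old gcd 6, the gcd can only stay the same or decrease.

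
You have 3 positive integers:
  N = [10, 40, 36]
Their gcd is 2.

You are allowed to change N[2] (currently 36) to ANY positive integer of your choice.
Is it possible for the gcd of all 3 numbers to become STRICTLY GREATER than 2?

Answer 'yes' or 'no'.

Answer: yes

Derivation:
Current gcd = 2
gcd of all OTHER numbers (without N[2]=36): gcd([10, 40]) = 10
The new gcd after any change is gcd(10, new_value).
This can be at most 10.
Since 10 > old gcd 2, the gcd CAN increase (e.g., set N[2] = 10).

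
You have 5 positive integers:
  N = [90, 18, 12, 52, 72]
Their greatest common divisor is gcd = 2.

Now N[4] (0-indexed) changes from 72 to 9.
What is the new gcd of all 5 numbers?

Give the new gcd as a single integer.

Numbers: [90, 18, 12, 52, 72], gcd = 2
Change: index 4, 72 -> 9
gcd of the OTHER numbers (without index 4): gcd([90, 18, 12, 52]) = 2
New gcd = gcd(g_others, new_val) = gcd(2, 9) = 1

Answer: 1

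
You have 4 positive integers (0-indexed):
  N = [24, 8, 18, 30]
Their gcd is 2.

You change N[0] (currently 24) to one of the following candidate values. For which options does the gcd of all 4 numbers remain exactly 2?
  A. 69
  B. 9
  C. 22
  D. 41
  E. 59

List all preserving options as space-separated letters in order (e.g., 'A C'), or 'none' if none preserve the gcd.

Answer: C

Derivation:
Old gcd = 2; gcd of others (without N[0]) = 2
New gcd for candidate v: gcd(2, v). Preserves old gcd iff gcd(2, v) = 2.
  Option A: v=69, gcd(2,69)=1 -> changes
  Option B: v=9, gcd(2,9)=1 -> changes
  Option C: v=22, gcd(2,22)=2 -> preserves
  Option D: v=41, gcd(2,41)=1 -> changes
  Option E: v=59, gcd(2,59)=1 -> changes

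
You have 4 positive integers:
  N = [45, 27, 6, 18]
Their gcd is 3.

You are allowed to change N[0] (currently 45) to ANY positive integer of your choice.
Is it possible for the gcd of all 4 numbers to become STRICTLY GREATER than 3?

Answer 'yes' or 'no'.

Current gcd = 3
gcd of all OTHER numbers (without N[0]=45): gcd([27, 6, 18]) = 3
The new gcd after any change is gcd(3, new_value).
This can be at most 3.
Since 3 = old gcd 3, the gcd can only stay the same or decrease.

Answer: no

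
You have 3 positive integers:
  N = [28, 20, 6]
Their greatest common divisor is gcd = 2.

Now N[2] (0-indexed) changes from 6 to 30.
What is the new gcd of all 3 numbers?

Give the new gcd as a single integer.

Answer: 2

Derivation:
Numbers: [28, 20, 6], gcd = 2
Change: index 2, 6 -> 30
gcd of the OTHER numbers (without index 2): gcd([28, 20]) = 4
New gcd = gcd(g_others, new_val) = gcd(4, 30) = 2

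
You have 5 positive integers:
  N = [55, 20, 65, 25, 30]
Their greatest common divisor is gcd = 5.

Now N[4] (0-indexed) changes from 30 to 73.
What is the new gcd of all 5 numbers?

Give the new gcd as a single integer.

Numbers: [55, 20, 65, 25, 30], gcd = 5
Change: index 4, 30 -> 73
gcd of the OTHER numbers (without index 4): gcd([55, 20, 65, 25]) = 5
New gcd = gcd(g_others, new_val) = gcd(5, 73) = 1

Answer: 1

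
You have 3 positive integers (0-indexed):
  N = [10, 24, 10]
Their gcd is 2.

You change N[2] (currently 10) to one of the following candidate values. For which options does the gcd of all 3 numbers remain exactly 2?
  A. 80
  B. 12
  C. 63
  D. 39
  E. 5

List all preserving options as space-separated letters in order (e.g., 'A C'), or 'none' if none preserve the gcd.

Old gcd = 2; gcd of others (without N[2]) = 2
New gcd for candidate v: gcd(2, v). Preserves old gcd iff gcd(2, v) = 2.
  Option A: v=80, gcd(2,80)=2 -> preserves
  Option B: v=12, gcd(2,12)=2 -> preserves
  Option C: v=63, gcd(2,63)=1 -> changes
  Option D: v=39, gcd(2,39)=1 -> changes
  Option E: v=5, gcd(2,5)=1 -> changes

Answer: A B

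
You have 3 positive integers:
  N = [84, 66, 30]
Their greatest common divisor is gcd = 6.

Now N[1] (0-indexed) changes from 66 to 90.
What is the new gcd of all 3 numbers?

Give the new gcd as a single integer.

Numbers: [84, 66, 30], gcd = 6
Change: index 1, 66 -> 90
gcd of the OTHER numbers (without index 1): gcd([84, 30]) = 6
New gcd = gcd(g_others, new_val) = gcd(6, 90) = 6

Answer: 6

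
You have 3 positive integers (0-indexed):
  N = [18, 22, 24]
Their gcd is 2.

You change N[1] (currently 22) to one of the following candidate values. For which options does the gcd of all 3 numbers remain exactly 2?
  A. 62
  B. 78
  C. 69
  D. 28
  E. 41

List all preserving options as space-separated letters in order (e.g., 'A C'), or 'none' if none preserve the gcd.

Old gcd = 2; gcd of others (without N[1]) = 6
New gcd for candidate v: gcd(6, v). Preserves old gcd iff gcd(6, v) = 2.
  Option A: v=62, gcd(6,62)=2 -> preserves
  Option B: v=78, gcd(6,78)=6 -> changes
  Option C: v=69, gcd(6,69)=3 -> changes
  Option D: v=28, gcd(6,28)=2 -> preserves
  Option E: v=41, gcd(6,41)=1 -> changes

Answer: A D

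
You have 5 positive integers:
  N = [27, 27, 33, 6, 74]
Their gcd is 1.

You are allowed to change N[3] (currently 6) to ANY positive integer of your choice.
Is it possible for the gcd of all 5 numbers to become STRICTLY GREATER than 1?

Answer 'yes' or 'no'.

Answer: no

Derivation:
Current gcd = 1
gcd of all OTHER numbers (without N[3]=6): gcd([27, 27, 33, 74]) = 1
The new gcd after any change is gcd(1, new_value).
This can be at most 1.
Since 1 = old gcd 1, the gcd can only stay the same or decrease.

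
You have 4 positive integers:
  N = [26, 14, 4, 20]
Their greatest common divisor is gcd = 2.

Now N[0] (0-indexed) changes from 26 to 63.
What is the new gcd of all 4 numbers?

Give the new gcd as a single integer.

Numbers: [26, 14, 4, 20], gcd = 2
Change: index 0, 26 -> 63
gcd of the OTHER numbers (without index 0): gcd([14, 4, 20]) = 2
New gcd = gcd(g_others, new_val) = gcd(2, 63) = 1

Answer: 1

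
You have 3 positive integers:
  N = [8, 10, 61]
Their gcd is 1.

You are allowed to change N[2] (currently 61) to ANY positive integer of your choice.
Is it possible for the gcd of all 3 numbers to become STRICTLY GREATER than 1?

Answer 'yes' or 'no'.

Current gcd = 1
gcd of all OTHER numbers (without N[2]=61): gcd([8, 10]) = 2
The new gcd after any change is gcd(2, new_value).
This can be at most 2.
Since 2 > old gcd 1, the gcd CAN increase (e.g., set N[2] = 2).

Answer: yes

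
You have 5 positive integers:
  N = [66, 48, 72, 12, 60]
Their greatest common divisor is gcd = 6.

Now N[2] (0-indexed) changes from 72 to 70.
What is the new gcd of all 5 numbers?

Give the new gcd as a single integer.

Answer: 2

Derivation:
Numbers: [66, 48, 72, 12, 60], gcd = 6
Change: index 2, 72 -> 70
gcd of the OTHER numbers (without index 2): gcd([66, 48, 12, 60]) = 6
New gcd = gcd(g_others, new_val) = gcd(6, 70) = 2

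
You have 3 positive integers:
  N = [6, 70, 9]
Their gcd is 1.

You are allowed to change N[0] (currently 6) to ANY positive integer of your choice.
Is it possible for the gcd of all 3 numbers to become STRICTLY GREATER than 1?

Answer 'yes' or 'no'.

Answer: no

Derivation:
Current gcd = 1
gcd of all OTHER numbers (without N[0]=6): gcd([70, 9]) = 1
The new gcd after any change is gcd(1, new_value).
This can be at most 1.
Since 1 = old gcd 1, the gcd can only stay the same or decrease.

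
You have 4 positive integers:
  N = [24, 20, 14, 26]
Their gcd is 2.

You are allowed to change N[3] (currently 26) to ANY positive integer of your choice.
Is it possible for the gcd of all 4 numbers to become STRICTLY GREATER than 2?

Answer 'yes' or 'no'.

Current gcd = 2
gcd of all OTHER numbers (without N[3]=26): gcd([24, 20, 14]) = 2
The new gcd after any change is gcd(2, new_value).
This can be at most 2.
Since 2 = old gcd 2, the gcd can only stay the same or decrease.

Answer: no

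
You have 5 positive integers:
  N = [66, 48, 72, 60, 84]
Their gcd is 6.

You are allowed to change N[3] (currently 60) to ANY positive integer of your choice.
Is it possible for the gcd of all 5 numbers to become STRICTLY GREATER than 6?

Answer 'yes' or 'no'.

Answer: no

Derivation:
Current gcd = 6
gcd of all OTHER numbers (without N[3]=60): gcd([66, 48, 72, 84]) = 6
The new gcd after any change is gcd(6, new_value).
This can be at most 6.
Since 6 = old gcd 6, the gcd can only stay the same or decrease.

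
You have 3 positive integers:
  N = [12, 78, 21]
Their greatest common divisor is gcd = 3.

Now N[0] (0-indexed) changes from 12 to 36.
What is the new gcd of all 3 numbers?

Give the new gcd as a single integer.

Numbers: [12, 78, 21], gcd = 3
Change: index 0, 12 -> 36
gcd of the OTHER numbers (without index 0): gcd([78, 21]) = 3
New gcd = gcd(g_others, new_val) = gcd(3, 36) = 3

Answer: 3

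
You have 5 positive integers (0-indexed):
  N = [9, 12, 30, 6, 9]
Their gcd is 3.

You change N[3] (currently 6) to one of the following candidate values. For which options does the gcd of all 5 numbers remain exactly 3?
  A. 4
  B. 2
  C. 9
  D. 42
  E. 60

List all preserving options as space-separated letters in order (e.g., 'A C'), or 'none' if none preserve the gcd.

Answer: C D E

Derivation:
Old gcd = 3; gcd of others (without N[3]) = 3
New gcd for candidate v: gcd(3, v). Preserves old gcd iff gcd(3, v) = 3.
  Option A: v=4, gcd(3,4)=1 -> changes
  Option B: v=2, gcd(3,2)=1 -> changes
  Option C: v=9, gcd(3,9)=3 -> preserves
  Option D: v=42, gcd(3,42)=3 -> preserves
  Option E: v=60, gcd(3,60)=3 -> preserves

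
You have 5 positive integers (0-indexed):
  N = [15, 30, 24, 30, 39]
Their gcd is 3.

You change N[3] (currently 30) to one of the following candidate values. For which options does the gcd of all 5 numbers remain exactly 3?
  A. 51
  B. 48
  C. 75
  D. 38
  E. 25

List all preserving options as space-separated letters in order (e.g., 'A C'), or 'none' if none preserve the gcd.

Answer: A B C

Derivation:
Old gcd = 3; gcd of others (without N[3]) = 3
New gcd for candidate v: gcd(3, v). Preserves old gcd iff gcd(3, v) = 3.
  Option A: v=51, gcd(3,51)=3 -> preserves
  Option B: v=48, gcd(3,48)=3 -> preserves
  Option C: v=75, gcd(3,75)=3 -> preserves
  Option D: v=38, gcd(3,38)=1 -> changes
  Option E: v=25, gcd(3,25)=1 -> changes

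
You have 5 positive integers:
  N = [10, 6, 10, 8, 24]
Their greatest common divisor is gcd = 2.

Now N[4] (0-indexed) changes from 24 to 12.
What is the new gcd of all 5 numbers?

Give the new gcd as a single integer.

Answer: 2

Derivation:
Numbers: [10, 6, 10, 8, 24], gcd = 2
Change: index 4, 24 -> 12
gcd of the OTHER numbers (without index 4): gcd([10, 6, 10, 8]) = 2
New gcd = gcd(g_others, new_val) = gcd(2, 12) = 2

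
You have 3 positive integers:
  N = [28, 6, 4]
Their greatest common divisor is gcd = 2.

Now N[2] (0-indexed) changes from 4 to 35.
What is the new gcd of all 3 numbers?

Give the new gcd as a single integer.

Numbers: [28, 6, 4], gcd = 2
Change: index 2, 4 -> 35
gcd of the OTHER numbers (without index 2): gcd([28, 6]) = 2
New gcd = gcd(g_others, new_val) = gcd(2, 35) = 1

Answer: 1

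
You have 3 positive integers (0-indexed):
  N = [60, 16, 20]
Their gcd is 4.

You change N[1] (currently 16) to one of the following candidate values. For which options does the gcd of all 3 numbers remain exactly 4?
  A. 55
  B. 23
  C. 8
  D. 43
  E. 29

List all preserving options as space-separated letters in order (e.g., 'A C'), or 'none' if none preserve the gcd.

Old gcd = 4; gcd of others (without N[1]) = 20
New gcd for candidate v: gcd(20, v). Preserves old gcd iff gcd(20, v) = 4.
  Option A: v=55, gcd(20,55)=5 -> changes
  Option B: v=23, gcd(20,23)=1 -> changes
  Option C: v=8, gcd(20,8)=4 -> preserves
  Option D: v=43, gcd(20,43)=1 -> changes
  Option E: v=29, gcd(20,29)=1 -> changes

Answer: C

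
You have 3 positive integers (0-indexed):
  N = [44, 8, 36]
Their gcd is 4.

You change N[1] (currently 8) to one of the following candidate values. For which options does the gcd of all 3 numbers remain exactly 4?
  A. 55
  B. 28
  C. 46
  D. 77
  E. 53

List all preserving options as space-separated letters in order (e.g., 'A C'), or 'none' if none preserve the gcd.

Old gcd = 4; gcd of others (without N[1]) = 4
New gcd for candidate v: gcd(4, v). Preserves old gcd iff gcd(4, v) = 4.
  Option A: v=55, gcd(4,55)=1 -> changes
  Option B: v=28, gcd(4,28)=4 -> preserves
  Option C: v=46, gcd(4,46)=2 -> changes
  Option D: v=77, gcd(4,77)=1 -> changes
  Option E: v=53, gcd(4,53)=1 -> changes

Answer: B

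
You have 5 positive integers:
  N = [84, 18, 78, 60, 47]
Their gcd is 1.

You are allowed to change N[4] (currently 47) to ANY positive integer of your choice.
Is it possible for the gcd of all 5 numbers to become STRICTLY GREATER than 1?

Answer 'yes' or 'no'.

Current gcd = 1
gcd of all OTHER numbers (without N[4]=47): gcd([84, 18, 78, 60]) = 6
The new gcd after any change is gcd(6, new_value).
This can be at most 6.
Since 6 > old gcd 1, the gcd CAN increase (e.g., set N[4] = 6).

Answer: yes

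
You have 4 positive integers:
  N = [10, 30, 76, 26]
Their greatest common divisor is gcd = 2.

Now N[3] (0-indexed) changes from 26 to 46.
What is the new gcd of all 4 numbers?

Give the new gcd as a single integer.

Numbers: [10, 30, 76, 26], gcd = 2
Change: index 3, 26 -> 46
gcd of the OTHER numbers (without index 3): gcd([10, 30, 76]) = 2
New gcd = gcd(g_others, new_val) = gcd(2, 46) = 2

Answer: 2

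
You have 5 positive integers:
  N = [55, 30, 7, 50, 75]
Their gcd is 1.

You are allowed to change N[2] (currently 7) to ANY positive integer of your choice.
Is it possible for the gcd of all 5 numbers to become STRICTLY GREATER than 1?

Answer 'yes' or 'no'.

Answer: yes

Derivation:
Current gcd = 1
gcd of all OTHER numbers (without N[2]=7): gcd([55, 30, 50, 75]) = 5
The new gcd after any change is gcd(5, new_value).
This can be at most 5.
Since 5 > old gcd 1, the gcd CAN increase (e.g., set N[2] = 5).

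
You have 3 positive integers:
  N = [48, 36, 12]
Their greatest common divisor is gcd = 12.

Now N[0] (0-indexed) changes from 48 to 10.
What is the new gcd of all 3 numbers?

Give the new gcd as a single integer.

Answer: 2

Derivation:
Numbers: [48, 36, 12], gcd = 12
Change: index 0, 48 -> 10
gcd of the OTHER numbers (without index 0): gcd([36, 12]) = 12
New gcd = gcd(g_others, new_val) = gcd(12, 10) = 2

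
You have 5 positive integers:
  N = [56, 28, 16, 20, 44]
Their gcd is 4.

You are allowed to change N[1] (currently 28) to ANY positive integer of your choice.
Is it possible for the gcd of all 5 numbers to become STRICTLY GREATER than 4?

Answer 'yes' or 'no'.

Answer: no

Derivation:
Current gcd = 4
gcd of all OTHER numbers (without N[1]=28): gcd([56, 16, 20, 44]) = 4
The new gcd after any change is gcd(4, new_value).
This can be at most 4.
Since 4 = old gcd 4, the gcd can only stay the same or decrease.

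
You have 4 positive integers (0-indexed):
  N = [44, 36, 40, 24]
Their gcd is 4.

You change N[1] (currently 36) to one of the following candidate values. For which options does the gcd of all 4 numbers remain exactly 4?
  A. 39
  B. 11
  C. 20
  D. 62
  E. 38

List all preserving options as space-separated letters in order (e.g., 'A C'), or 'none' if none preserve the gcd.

Old gcd = 4; gcd of others (without N[1]) = 4
New gcd for candidate v: gcd(4, v). Preserves old gcd iff gcd(4, v) = 4.
  Option A: v=39, gcd(4,39)=1 -> changes
  Option B: v=11, gcd(4,11)=1 -> changes
  Option C: v=20, gcd(4,20)=4 -> preserves
  Option D: v=62, gcd(4,62)=2 -> changes
  Option E: v=38, gcd(4,38)=2 -> changes

Answer: C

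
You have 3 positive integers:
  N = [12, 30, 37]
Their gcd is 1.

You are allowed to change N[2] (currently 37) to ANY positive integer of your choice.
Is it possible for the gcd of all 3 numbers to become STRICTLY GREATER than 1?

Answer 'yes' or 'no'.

Current gcd = 1
gcd of all OTHER numbers (without N[2]=37): gcd([12, 30]) = 6
The new gcd after any change is gcd(6, new_value).
This can be at most 6.
Since 6 > old gcd 1, the gcd CAN increase (e.g., set N[2] = 6).

Answer: yes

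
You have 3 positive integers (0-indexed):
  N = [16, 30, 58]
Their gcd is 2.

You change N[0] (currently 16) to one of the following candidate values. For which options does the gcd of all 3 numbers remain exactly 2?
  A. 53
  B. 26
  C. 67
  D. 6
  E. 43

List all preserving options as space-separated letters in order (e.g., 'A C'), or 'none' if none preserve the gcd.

Old gcd = 2; gcd of others (without N[0]) = 2
New gcd for candidate v: gcd(2, v). Preserves old gcd iff gcd(2, v) = 2.
  Option A: v=53, gcd(2,53)=1 -> changes
  Option B: v=26, gcd(2,26)=2 -> preserves
  Option C: v=67, gcd(2,67)=1 -> changes
  Option D: v=6, gcd(2,6)=2 -> preserves
  Option E: v=43, gcd(2,43)=1 -> changes

Answer: B D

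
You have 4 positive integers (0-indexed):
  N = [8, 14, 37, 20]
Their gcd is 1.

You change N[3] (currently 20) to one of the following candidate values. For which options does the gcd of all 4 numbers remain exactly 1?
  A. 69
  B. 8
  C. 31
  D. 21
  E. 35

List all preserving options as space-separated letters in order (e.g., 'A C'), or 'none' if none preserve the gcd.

Old gcd = 1; gcd of others (without N[3]) = 1
New gcd for candidate v: gcd(1, v). Preserves old gcd iff gcd(1, v) = 1.
  Option A: v=69, gcd(1,69)=1 -> preserves
  Option B: v=8, gcd(1,8)=1 -> preserves
  Option C: v=31, gcd(1,31)=1 -> preserves
  Option D: v=21, gcd(1,21)=1 -> preserves
  Option E: v=35, gcd(1,35)=1 -> preserves

Answer: A B C D E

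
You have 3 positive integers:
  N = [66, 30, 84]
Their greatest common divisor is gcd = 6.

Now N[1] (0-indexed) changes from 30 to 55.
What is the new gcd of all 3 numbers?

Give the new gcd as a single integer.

Answer: 1

Derivation:
Numbers: [66, 30, 84], gcd = 6
Change: index 1, 30 -> 55
gcd of the OTHER numbers (without index 1): gcd([66, 84]) = 6
New gcd = gcd(g_others, new_val) = gcd(6, 55) = 1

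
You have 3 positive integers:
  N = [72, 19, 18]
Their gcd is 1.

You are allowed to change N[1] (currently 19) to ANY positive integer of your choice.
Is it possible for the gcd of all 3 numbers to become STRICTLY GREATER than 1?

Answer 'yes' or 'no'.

Answer: yes

Derivation:
Current gcd = 1
gcd of all OTHER numbers (without N[1]=19): gcd([72, 18]) = 18
The new gcd after any change is gcd(18, new_value).
This can be at most 18.
Since 18 > old gcd 1, the gcd CAN increase (e.g., set N[1] = 18).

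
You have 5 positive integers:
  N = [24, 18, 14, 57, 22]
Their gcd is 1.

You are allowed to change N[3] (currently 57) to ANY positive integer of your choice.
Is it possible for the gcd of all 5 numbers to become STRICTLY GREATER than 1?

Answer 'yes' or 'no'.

Current gcd = 1
gcd of all OTHER numbers (without N[3]=57): gcd([24, 18, 14, 22]) = 2
The new gcd after any change is gcd(2, new_value).
This can be at most 2.
Since 2 > old gcd 1, the gcd CAN increase (e.g., set N[3] = 2).

Answer: yes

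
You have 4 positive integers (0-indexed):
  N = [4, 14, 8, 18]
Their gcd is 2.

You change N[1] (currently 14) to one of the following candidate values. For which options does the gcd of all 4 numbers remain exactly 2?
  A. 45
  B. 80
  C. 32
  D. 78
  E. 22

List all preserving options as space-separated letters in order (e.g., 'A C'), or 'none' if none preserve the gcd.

Old gcd = 2; gcd of others (without N[1]) = 2
New gcd for candidate v: gcd(2, v). Preserves old gcd iff gcd(2, v) = 2.
  Option A: v=45, gcd(2,45)=1 -> changes
  Option B: v=80, gcd(2,80)=2 -> preserves
  Option C: v=32, gcd(2,32)=2 -> preserves
  Option D: v=78, gcd(2,78)=2 -> preserves
  Option E: v=22, gcd(2,22)=2 -> preserves

Answer: B C D E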